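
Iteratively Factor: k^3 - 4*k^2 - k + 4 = (k - 4)*(k^2 - 1) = (k - 4)*(k + 1)*(k - 1)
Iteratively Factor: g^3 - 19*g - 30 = (g + 2)*(g^2 - 2*g - 15) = (g - 5)*(g + 2)*(g + 3)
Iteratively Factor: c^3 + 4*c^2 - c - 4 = (c + 4)*(c^2 - 1) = (c + 1)*(c + 4)*(c - 1)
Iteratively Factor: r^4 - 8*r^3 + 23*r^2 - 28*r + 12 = (r - 1)*(r^3 - 7*r^2 + 16*r - 12) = (r - 3)*(r - 1)*(r^2 - 4*r + 4) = (r - 3)*(r - 2)*(r - 1)*(r - 2)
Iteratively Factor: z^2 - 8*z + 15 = (z - 5)*(z - 3)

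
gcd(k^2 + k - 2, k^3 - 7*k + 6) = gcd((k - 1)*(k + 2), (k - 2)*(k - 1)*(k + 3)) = k - 1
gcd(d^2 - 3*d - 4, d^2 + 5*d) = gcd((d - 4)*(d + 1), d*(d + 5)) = 1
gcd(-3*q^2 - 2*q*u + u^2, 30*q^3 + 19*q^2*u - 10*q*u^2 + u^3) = q + u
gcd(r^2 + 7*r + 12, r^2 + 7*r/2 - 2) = r + 4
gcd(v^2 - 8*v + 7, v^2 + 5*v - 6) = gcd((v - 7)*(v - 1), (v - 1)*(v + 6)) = v - 1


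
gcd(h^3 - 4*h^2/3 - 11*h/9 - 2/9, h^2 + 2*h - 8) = h - 2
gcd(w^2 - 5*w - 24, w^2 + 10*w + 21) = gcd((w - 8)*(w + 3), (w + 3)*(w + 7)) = w + 3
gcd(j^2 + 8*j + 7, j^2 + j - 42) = j + 7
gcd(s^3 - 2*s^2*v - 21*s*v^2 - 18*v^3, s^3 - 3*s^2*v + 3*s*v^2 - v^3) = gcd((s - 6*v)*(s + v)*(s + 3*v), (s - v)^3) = 1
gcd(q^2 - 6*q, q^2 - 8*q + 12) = q - 6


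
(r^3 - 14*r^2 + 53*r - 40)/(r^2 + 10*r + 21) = (r^3 - 14*r^2 + 53*r - 40)/(r^2 + 10*r + 21)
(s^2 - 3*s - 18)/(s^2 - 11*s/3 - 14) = 3*(s + 3)/(3*s + 7)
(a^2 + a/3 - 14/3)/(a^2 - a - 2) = (a + 7/3)/(a + 1)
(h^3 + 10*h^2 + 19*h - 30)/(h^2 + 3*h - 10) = (h^2 + 5*h - 6)/(h - 2)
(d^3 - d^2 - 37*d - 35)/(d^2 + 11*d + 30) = (d^2 - 6*d - 7)/(d + 6)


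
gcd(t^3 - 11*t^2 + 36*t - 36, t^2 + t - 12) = t - 3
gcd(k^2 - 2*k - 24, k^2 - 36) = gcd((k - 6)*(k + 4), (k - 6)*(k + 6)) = k - 6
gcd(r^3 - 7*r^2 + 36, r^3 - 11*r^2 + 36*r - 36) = r^2 - 9*r + 18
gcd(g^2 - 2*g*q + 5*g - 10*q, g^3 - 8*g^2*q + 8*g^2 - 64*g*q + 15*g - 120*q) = g + 5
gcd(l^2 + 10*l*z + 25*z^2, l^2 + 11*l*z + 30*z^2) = l + 5*z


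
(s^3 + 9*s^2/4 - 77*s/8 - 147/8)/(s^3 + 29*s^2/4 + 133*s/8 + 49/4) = (s - 3)/(s + 2)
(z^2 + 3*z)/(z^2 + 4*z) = (z + 3)/(z + 4)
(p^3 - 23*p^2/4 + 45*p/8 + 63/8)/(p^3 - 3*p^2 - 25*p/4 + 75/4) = (8*p^2 - 22*p - 21)/(2*(4*p^2 - 25))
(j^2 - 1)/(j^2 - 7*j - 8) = (j - 1)/(j - 8)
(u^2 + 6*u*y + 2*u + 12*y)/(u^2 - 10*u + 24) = (u^2 + 6*u*y + 2*u + 12*y)/(u^2 - 10*u + 24)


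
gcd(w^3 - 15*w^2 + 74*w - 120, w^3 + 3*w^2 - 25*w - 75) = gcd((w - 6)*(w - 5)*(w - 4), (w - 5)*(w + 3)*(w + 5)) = w - 5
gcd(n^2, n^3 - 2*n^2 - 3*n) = n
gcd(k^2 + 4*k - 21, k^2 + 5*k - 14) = k + 7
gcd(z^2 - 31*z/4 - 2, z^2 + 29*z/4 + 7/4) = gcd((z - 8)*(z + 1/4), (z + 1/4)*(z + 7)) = z + 1/4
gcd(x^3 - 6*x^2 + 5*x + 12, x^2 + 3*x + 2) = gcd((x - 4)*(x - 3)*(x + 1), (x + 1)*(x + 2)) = x + 1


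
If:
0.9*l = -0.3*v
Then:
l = -0.333333333333333*v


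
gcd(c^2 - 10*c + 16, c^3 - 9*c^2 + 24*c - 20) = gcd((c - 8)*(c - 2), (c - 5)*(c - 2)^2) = c - 2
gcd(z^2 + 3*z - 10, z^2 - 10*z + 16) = z - 2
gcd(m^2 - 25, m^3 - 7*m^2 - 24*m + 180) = m + 5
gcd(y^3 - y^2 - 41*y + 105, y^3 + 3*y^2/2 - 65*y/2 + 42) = y + 7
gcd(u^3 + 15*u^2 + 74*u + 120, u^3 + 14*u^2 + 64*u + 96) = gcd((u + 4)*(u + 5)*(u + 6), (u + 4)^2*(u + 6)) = u^2 + 10*u + 24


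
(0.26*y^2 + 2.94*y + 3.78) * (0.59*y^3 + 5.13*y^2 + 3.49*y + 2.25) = 0.1534*y^5 + 3.0684*y^4 + 18.2198*y^3 + 30.237*y^2 + 19.8072*y + 8.505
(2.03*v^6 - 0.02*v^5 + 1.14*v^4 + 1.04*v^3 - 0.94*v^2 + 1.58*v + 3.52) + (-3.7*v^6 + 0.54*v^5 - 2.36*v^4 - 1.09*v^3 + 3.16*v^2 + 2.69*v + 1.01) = -1.67*v^6 + 0.52*v^5 - 1.22*v^4 - 0.05*v^3 + 2.22*v^2 + 4.27*v + 4.53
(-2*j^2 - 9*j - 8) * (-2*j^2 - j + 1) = 4*j^4 + 20*j^3 + 23*j^2 - j - 8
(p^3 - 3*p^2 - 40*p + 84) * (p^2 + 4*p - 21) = p^5 + p^4 - 73*p^3 - 13*p^2 + 1176*p - 1764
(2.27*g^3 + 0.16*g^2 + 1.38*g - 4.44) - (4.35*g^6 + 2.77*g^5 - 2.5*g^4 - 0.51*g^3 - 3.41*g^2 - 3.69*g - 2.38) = -4.35*g^6 - 2.77*g^5 + 2.5*g^4 + 2.78*g^3 + 3.57*g^2 + 5.07*g - 2.06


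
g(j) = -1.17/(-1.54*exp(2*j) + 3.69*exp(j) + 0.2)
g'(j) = -1.17*(3.08*exp(2*j) - 3.69*exp(j))/(-1.54*exp(2*j) + 3.69*exp(j) + 0.2)^2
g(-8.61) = -5.83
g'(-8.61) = 0.02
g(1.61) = 0.06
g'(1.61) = -0.17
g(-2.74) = -2.71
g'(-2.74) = 1.41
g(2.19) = 0.01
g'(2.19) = -0.03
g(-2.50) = -2.38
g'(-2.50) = 1.36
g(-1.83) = -1.56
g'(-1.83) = 1.06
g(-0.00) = -0.50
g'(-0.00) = 0.13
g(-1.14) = -0.96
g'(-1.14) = 0.68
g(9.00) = 0.00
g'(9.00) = 0.00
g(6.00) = 0.00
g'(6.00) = 0.00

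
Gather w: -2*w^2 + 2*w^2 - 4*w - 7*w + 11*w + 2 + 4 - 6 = 0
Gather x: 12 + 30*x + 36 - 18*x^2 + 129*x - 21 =-18*x^2 + 159*x + 27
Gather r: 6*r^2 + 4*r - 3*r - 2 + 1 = 6*r^2 + r - 1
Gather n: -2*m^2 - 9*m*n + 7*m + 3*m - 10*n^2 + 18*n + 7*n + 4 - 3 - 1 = -2*m^2 + 10*m - 10*n^2 + n*(25 - 9*m)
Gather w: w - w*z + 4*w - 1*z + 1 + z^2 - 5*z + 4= w*(5 - z) + z^2 - 6*z + 5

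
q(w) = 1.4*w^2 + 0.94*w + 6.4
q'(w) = 2.8*w + 0.94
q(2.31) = 16.04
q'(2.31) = 7.41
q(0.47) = 7.15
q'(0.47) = 2.26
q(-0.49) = 6.28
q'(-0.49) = -0.43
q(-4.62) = 31.94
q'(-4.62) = -12.00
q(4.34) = 36.85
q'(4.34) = 13.09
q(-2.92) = 15.59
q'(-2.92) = -7.24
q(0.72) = 7.80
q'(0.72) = 2.96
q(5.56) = 54.91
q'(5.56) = 16.51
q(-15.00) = 307.30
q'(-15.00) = -41.06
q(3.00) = 21.82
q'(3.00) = 9.34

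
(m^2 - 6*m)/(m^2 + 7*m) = (m - 6)/(m + 7)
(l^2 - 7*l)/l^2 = (l - 7)/l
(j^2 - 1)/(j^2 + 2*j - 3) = (j + 1)/(j + 3)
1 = 1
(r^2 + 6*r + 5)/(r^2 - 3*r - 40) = (r + 1)/(r - 8)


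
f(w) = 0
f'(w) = 0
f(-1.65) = 0.00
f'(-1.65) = 0.00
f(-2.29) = 0.00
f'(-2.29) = 0.00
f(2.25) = 0.00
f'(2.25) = 0.00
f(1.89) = 0.00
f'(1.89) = 0.00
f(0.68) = 0.00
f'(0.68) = 0.00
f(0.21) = 0.00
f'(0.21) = 0.00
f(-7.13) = 0.00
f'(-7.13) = 0.00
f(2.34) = 0.00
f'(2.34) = 0.00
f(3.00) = 0.00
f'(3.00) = 0.00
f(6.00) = 0.00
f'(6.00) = 0.00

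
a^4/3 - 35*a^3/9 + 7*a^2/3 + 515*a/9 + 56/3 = (a/3 + 1)*(a - 8)*(a - 7)*(a + 1/3)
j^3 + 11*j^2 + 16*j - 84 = (j - 2)*(j + 6)*(j + 7)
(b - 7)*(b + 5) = b^2 - 2*b - 35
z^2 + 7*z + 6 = (z + 1)*(z + 6)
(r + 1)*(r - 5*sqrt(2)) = r^2 - 5*sqrt(2)*r + r - 5*sqrt(2)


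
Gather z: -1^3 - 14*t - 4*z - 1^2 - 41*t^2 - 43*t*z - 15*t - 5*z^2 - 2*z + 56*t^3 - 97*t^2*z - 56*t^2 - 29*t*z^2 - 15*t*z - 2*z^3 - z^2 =56*t^3 - 97*t^2 - 29*t - 2*z^3 + z^2*(-29*t - 6) + z*(-97*t^2 - 58*t - 6) - 2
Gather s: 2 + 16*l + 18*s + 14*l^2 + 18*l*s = 14*l^2 + 16*l + s*(18*l + 18) + 2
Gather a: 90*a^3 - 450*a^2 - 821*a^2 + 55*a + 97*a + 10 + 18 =90*a^3 - 1271*a^2 + 152*a + 28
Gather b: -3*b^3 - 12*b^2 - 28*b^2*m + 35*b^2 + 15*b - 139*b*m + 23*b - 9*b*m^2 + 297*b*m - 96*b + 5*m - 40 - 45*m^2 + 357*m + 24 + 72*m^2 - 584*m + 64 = -3*b^3 + b^2*(23 - 28*m) + b*(-9*m^2 + 158*m - 58) + 27*m^2 - 222*m + 48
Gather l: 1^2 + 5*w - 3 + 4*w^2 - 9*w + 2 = 4*w^2 - 4*w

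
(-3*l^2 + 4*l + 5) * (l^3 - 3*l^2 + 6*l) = -3*l^5 + 13*l^4 - 25*l^3 + 9*l^2 + 30*l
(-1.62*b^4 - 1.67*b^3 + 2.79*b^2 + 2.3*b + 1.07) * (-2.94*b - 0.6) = 4.7628*b^5 + 5.8818*b^4 - 7.2006*b^3 - 8.436*b^2 - 4.5258*b - 0.642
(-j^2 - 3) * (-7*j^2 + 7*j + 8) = 7*j^4 - 7*j^3 + 13*j^2 - 21*j - 24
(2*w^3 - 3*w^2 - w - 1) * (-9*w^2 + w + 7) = -18*w^5 + 29*w^4 + 20*w^3 - 13*w^2 - 8*w - 7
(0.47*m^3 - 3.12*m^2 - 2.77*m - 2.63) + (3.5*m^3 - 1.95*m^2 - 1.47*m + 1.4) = 3.97*m^3 - 5.07*m^2 - 4.24*m - 1.23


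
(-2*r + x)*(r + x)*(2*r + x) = -4*r^3 - 4*r^2*x + r*x^2 + x^3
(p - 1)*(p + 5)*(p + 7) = p^3 + 11*p^2 + 23*p - 35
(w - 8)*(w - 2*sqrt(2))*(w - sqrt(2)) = w^3 - 8*w^2 - 3*sqrt(2)*w^2 + 4*w + 24*sqrt(2)*w - 32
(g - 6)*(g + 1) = g^2 - 5*g - 6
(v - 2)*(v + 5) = v^2 + 3*v - 10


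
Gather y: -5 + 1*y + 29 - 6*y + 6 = 30 - 5*y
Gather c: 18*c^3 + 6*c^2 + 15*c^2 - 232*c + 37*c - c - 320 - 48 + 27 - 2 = 18*c^3 + 21*c^2 - 196*c - 343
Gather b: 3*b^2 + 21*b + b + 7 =3*b^2 + 22*b + 7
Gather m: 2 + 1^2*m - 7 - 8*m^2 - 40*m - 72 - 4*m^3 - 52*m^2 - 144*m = -4*m^3 - 60*m^2 - 183*m - 77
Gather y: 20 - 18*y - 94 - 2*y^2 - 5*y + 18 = -2*y^2 - 23*y - 56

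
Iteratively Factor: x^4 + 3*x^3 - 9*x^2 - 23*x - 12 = (x + 1)*(x^3 + 2*x^2 - 11*x - 12) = (x - 3)*(x + 1)*(x^2 + 5*x + 4) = (x - 3)*(x + 1)^2*(x + 4)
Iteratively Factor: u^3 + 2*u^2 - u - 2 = (u - 1)*(u^2 + 3*u + 2) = (u - 1)*(u + 2)*(u + 1)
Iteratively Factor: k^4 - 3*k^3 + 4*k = (k - 2)*(k^3 - k^2 - 2*k) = k*(k - 2)*(k^2 - k - 2) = k*(k - 2)*(k + 1)*(k - 2)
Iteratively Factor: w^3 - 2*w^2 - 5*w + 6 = (w - 3)*(w^2 + w - 2) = (w - 3)*(w + 2)*(w - 1)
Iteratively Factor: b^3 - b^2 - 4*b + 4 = (b - 1)*(b^2 - 4) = (b - 2)*(b - 1)*(b + 2)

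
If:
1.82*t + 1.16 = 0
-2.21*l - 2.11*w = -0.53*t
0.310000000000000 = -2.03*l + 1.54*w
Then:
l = -0.15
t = -0.64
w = -0.00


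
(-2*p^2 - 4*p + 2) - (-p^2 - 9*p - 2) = -p^2 + 5*p + 4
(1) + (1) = 2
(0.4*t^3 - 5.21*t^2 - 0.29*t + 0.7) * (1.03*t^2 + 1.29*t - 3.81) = 0.412*t^5 - 4.8503*t^4 - 8.5436*t^3 + 20.197*t^2 + 2.0079*t - 2.667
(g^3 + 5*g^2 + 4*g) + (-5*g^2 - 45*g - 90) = g^3 - 41*g - 90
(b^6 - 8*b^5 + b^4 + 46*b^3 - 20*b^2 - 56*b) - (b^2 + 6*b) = b^6 - 8*b^5 + b^4 + 46*b^3 - 21*b^2 - 62*b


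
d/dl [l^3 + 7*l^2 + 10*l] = 3*l^2 + 14*l + 10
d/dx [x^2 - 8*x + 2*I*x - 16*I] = 2*x - 8 + 2*I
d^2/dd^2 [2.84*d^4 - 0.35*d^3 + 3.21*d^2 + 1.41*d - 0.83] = 34.08*d^2 - 2.1*d + 6.42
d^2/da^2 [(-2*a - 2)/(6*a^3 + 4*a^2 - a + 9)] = 4*(-(a + 1)*(18*a^2 + 8*a - 1)^2 + (18*a^2 + 8*a + 2*(a + 1)*(9*a + 2) - 1)*(6*a^3 + 4*a^2 - a + 9))/(6*a^3 + 4*a^2 - a + 9)^3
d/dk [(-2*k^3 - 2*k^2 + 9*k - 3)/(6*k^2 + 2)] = (-6*k^4 - 33*k^2 + 14*k + 9)/(2*(9*k^4 + 6*k^2 + 1))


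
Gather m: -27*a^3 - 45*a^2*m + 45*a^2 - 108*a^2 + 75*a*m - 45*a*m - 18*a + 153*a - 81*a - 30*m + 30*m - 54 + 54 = -27*a^3 - 63*a^2 + 54*a + m*(-45*a^2 + 30*a)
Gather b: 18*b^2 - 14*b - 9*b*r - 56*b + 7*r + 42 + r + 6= 18*b^2 + b*(-9*r - 70) + 8*r + 48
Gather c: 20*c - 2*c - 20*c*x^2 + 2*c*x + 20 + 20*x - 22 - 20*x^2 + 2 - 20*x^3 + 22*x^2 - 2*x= c*(-20*x^2 + 2*x + 18) - 20*x^3 + 2*x^2 + 18*x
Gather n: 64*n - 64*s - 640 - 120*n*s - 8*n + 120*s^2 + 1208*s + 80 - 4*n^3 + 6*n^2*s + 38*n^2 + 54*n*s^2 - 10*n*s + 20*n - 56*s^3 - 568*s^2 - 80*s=-4*n^3 + n^2*(6*s + 38) + n*(54*s^2 - 130*s + 76) - 56*s^3 - 448*s^2 + 1064*s - 560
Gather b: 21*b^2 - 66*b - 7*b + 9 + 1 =21*b^2 - 73*b + 10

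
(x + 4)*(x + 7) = x^2 + 11*x + 28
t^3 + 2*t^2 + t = t*(t + 1)^2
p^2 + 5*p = p*(p + 5)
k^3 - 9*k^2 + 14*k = k*(k - 7)*(k - 2)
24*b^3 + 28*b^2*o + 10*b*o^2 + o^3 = (2*b + o)^2*(6*b + o)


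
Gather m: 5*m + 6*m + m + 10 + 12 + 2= 12*m + 24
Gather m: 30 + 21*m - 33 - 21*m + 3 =0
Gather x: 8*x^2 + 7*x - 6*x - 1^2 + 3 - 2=8*x^2 + x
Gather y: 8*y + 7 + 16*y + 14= 24*y + 21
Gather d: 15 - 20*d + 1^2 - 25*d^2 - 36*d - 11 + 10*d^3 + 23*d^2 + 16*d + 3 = 10*d^3 - 2*d^2 - 40*d + 8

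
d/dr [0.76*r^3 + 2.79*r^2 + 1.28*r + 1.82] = 2.28*r^2 + 5.58*r + 1.28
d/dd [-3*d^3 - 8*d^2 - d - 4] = -9*d^2 - 16*d - 1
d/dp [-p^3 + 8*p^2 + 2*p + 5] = -3*p^2 + 16*p + 2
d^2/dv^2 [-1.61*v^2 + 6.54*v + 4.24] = -3.22000000000000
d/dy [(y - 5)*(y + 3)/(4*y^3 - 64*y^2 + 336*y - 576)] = (-y^3 - 2*y^2 + 85*y - 258)/(4*(y^5 - 26*y^4 + 268*y^3 - 1368*y^2 + 3456*y - 3456))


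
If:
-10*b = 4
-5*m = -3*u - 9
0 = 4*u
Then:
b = -2/5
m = 9/5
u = 0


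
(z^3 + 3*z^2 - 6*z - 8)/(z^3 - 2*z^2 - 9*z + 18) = (z^2 + 5*z + 4)/(z^2 - 9)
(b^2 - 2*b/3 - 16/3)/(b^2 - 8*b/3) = (b + 2)/b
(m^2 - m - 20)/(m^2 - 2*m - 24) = (m - 5)/(m - 6)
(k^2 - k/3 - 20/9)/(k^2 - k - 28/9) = (3*k - 5)/(3*k - 7)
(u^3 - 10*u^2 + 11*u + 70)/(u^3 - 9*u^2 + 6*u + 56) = (u - 5)/(u - 4)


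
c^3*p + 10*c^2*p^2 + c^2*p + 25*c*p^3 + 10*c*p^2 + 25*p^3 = (c + 5*p)^2*(c*p + p)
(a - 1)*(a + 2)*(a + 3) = a^3 + 4*a^2 + a - 6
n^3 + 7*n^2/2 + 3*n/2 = n*(n + 1/2)*(n + 3)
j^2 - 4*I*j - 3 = (j - 3*I)*(j - I)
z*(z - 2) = z^2 - 2*z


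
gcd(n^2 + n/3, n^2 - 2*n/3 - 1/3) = n + 1/3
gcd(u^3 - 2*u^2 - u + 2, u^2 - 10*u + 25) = 1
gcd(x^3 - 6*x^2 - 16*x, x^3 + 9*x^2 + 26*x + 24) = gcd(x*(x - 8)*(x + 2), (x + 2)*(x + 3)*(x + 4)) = x + 2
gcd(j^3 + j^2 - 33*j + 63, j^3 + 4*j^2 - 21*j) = j^2 + 4*j - 21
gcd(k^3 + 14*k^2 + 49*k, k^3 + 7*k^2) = k^2 + 7*k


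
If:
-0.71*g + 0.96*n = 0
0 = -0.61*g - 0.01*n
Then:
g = 0.00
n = 0.00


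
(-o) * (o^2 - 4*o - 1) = -o^3 + 4*o^2 + o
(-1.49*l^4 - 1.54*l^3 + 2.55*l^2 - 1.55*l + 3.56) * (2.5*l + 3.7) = -3.725*l^5 - 9.363*l^4 + 0.677*l^3 + 5.56*l^2 + 3.165*l + 13.172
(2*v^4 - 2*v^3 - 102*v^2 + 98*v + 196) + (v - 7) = 2*v^4 - 2*v^3 - 102*v^2 + 99*v + 189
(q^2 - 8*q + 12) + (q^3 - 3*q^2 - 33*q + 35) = q^3 - 2*q^2 - 41*q + 47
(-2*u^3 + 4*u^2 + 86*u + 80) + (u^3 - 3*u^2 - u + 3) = -u^3 + u^2 + 85*u + 83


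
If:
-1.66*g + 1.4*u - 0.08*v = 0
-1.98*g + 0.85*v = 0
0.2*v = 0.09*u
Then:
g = 0.00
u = 0.00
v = 0.00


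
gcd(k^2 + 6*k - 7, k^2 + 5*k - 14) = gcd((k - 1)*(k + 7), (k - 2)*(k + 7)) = k + 7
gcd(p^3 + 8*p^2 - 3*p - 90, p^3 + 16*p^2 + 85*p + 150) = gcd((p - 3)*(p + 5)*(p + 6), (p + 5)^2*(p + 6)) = p^2 + 11*p + 30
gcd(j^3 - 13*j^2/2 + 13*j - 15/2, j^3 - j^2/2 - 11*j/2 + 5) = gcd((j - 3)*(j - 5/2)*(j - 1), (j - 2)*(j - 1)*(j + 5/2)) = j - 1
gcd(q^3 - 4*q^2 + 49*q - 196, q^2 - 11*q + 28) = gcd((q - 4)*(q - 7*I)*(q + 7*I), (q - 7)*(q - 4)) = q - 4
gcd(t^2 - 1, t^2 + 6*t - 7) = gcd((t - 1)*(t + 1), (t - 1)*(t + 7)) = t - 1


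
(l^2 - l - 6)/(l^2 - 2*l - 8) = (l - 3)/(l - 4)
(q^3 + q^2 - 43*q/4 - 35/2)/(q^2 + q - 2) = (q^2 - q - 35/4)/(q - 1)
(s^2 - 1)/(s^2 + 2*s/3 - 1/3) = 3*(s - 1)/(3*s - 1)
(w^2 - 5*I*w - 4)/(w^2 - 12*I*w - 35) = (-w^2 + 5*I*w + 4)/(-w^2 + 12*I*w + 35)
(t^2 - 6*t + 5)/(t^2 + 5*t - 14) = (t^2 - 6*t + 5)/(t^2 + 5*t - 14)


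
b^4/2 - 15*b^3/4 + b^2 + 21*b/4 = b*(b/2 + 1/2)*(b - 7)*(b - 3/2)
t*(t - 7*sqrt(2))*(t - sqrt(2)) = t^3 - 8*sqrt(2)*t^2 + 14*t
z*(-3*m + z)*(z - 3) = -3*m*z^2 + 9*m*z + z^3 - 3*z^2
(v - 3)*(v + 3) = v^2 - 9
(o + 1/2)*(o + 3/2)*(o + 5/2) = o^3 + 9*o^2/2 + 23*o/4 + 15/8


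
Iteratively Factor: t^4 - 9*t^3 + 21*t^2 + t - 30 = (t - 5)*(t^3 - 4*t^2 + t + 6) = (t - 5)*(t - 2)*(t^2 - 2*t - 3) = (t - 5)*(t - 3)*(t - 2)*(t + 1)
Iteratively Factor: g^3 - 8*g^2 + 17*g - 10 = (g - 1)*(g^2 - 7*g + 10) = (g - 5)*(g - 1)*(g - 2)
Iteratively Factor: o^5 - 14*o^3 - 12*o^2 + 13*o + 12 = (o - 4)*(o^4 + 4*o^3 + 2*o^2 - 4*o - 3) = (o - 4)*(o + 1)*(o^3 + 3*o^2 - o - 3) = (o - 4)*(o + 1)*(o + 3)*(o^2 - 1) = (o - 4)*(o + 1)^2*(o + 3)*(o - 1)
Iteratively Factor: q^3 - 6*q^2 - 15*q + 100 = (q + 4)*(q^2 - 10*q + 25) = (q - 5)*(q + 4)*(q - 5)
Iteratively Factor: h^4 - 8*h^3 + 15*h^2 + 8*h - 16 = (h - 4)*(h^3 - 4*h^2 - h + 4) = (h - 4)*(h - 1)*(h^2 - 3*h - 4) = (h - 4)^2*(h - 1)*(h + 1)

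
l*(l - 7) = l^2 - 7*l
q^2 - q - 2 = (q - 2)*(q + 1)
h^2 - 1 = (h - 1)*(h + 1)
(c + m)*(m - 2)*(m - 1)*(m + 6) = c*m^3 + 3*c*m^2 - 16*c*m + 12*c + m^4 + 3*m^3 - 16*m^2 + 12*m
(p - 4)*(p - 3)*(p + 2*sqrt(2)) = p^3 - 7*p^2 + 2*sqrt(2)*p^2 - 14*sqrt(2)*p + 12*p + 24*sqrt(2)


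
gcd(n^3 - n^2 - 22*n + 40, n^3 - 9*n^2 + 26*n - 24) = n^2 - 6*n + 8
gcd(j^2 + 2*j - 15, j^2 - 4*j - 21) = 1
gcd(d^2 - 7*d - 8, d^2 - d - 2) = d + 1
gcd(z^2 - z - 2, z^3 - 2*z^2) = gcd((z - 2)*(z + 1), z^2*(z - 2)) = z - 2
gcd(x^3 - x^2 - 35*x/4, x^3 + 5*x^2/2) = x^2 + 5*x/2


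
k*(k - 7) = k^2 - 7*k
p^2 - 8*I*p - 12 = (p - 6*I)*(p - 2*I)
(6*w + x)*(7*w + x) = 42*w^2 + 13*w*x + x^2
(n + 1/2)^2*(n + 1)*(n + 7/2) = n^4 + 11*n^3/2 + 33*n^2/4 + 37*n/8 + 7/8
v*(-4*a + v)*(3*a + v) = -12*a^2*v - a*v^2 + v^3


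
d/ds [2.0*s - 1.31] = 2.00000000000000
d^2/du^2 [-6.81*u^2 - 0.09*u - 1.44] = -13.6200000000000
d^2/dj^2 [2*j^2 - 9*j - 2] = 4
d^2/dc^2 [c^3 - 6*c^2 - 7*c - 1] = 6*c - 12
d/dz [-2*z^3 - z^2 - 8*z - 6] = -6*z^2 - 2*z - 8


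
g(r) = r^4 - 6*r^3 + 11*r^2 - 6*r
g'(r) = 4*r^3 - 18*r^2 + 22*r - 6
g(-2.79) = 293.26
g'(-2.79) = -294.36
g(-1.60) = 68.89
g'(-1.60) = -103.66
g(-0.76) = 13.88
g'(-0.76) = -34.87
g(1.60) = 0.54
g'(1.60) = -0.50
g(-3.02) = 366.89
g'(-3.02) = -346.78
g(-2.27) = 167.04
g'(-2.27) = -195.48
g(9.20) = 3367.64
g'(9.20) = 1787.63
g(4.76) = 86.94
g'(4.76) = 122.28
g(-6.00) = 3024.00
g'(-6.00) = -1650.00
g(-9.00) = 11880.00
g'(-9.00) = -4578.00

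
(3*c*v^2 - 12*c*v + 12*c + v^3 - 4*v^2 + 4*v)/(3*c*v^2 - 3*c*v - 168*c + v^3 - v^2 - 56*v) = (v^2 - 4*v + 4)/(v^2 - v - 56)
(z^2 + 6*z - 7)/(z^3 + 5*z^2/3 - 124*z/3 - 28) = 3*(z - 1)/(3*z^2 - 16*z - 12)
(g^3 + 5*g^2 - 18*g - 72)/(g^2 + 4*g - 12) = (g^2 - g - 12)/(g - 2)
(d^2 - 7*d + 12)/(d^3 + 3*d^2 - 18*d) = (d - 4)/(d*(d + 6))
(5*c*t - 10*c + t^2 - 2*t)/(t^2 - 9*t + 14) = (5*c + t)/(t - 7)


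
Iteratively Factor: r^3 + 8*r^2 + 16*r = (r + 4)*(r^2 + 4*r) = (r + 4)^2*(r)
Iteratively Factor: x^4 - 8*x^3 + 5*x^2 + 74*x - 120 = (x - 4)*(x^3 - 4*x^2 - 11*x + 30) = (x - 4)*(x + 3)*(x^2 - 7*x + 10) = (x - 5)*(x - 4)*(x + 3)*(x - 2)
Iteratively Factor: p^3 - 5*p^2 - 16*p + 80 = (p - 5)*(p^2 - 16) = (p - 5)*(p - 4)*(p + 4)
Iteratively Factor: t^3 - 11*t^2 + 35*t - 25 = (t - 5)*(t^2 - 6*t + 5) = (t - 5)*(t - 1)*(t - 5)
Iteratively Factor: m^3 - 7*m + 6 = (m + 3)*(m^2 - 3*m + 2) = (m - 2)*(m + 3)*(m - 1)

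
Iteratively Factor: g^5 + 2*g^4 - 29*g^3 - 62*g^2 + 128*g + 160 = (g + 4)*(g^4 - 2*g^3 - 21*g^2 + 22*g + 40) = (g + 4)^2*(g^3 - 6*g^2 + 3*g + 10) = (g + 1)*(g + 4)^2*(g^2 - 7*g + 10) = (g - 2)*(g + 1)*(g + 4)^2*(g - 5)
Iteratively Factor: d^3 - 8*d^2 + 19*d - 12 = (d - 1)*(d^2 - 7*d + 12) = (d - 4)*(d - 1)*(d - 3)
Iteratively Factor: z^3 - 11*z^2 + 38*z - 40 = (z - 5)*(z^2 - 6*z + 8) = (z - 5)*(z - 4)*(z - 2)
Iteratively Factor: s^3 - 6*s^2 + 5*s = (s)*(s^2 - 6*s + 5) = s*(s - 5)*(s - 1)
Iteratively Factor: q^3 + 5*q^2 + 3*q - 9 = (q - 1)*(q^2 + 6*q + 9) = (q - 1)*(q + 3)*(q + 3)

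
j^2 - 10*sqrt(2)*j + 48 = (j - 6*sqrt(2))*(j - 4*sqrt(2))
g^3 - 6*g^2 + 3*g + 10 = (g - 5)*(g - 2)*(g + 1)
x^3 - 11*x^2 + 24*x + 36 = (x - 6)^2*(x + 1)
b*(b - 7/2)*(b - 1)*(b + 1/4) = b^4 - 17*b^3/4 + 19*b^2/8 + 7*b/8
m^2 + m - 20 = (m - 4)*(m + 5)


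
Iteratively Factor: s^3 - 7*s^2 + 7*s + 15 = (s + 1)*(s^2 - 8*s + 15) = (s - 5)*(s + 1)*(s - 3)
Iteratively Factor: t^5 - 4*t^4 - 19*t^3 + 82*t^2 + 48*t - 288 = (t + 4)*(t^4 - 8*t^3 + 13*t^2 + 30*t - 72) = (t + 2)*(t + 4)*(t^3 - 10*t^2 + 33*t - 36) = (t - 4)*(t + 2)*(t + 4)*(t^2 - 6*t + 9) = (t - 4)*(t - 3)*(t + 2)*(t + 4)*(t - 3)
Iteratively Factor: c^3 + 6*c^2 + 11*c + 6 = (c + 3)*(c^2 + 3*c + 2) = (c + 2)*(c + 3)*(c + 1)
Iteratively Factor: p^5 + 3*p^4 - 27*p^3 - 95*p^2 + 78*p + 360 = (p - 5)*(p^4 + 8*p^3 + 13*p^2 - 30*p - 72) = (p - 5)*(p + 4)*(p^3 + 4*p^2 - 3*p - 18) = (p - 5)*(p + 3)*(p + 4)*(p^2 + p - 6) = (p - 5)*(p - 2)*(p + 3)*(p + 4)*(p + 3)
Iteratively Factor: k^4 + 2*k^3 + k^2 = (k + 1)*(k^3 + k^2) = k*(k + 1)*(k^2 + k) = k^2*(k + 1)*(k + 1)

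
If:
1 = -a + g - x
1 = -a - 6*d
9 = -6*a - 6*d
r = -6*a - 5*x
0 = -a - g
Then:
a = -8/5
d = 1/10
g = 8/5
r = -7/5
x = 11/5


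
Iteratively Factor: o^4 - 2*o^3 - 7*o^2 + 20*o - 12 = (o + 3)*(o^3 - 5*o^2 + 8*o - 4) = (o - 2)*(o + 3)*(o^2 - 3*o + 2) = (o - 2)*(o - 1)*(o + 3)*(o - 2)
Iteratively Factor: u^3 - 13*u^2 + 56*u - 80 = (u - 4)*(u^2 - 9*u + 20) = (u - 4)^2*(u - 5)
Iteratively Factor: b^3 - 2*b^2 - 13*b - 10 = (b + 2)*(b^2 - 4*b - 5) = (b - 5)*(b + 2)*(b + 1)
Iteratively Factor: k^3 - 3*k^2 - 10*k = (k)*(k^2 - 3*k - 10) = k*(k + 2)*(k - 5)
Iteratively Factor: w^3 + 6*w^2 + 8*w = (w + 4)*(w^2 + 2*w) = w*(w + 4)*(w + 2)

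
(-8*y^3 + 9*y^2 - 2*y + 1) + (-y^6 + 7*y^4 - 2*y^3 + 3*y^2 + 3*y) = -y^6 + 7*y^4 - 10*y^3 + 12*y^2 + y + 1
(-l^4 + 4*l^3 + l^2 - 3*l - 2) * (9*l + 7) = -9*l^5 + 29*l^4 + 37*l^3 - 20*l^2 - 39*l - 14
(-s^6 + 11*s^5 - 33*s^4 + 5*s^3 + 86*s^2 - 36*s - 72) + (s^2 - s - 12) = -s^6 + 11*s^5 - 33*s^4 + 5*s^3 + 87*s^2 - 37*s - 84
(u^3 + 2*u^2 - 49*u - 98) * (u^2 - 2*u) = u^5 - 53*u^3 + 196*u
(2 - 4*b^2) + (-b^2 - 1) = 1 - 5*b^2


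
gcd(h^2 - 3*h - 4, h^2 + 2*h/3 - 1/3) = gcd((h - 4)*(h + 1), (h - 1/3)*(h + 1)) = h + 1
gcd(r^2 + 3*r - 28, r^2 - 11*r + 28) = r - 4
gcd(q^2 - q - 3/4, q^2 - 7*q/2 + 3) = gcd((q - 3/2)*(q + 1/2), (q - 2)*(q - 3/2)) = q - 3/2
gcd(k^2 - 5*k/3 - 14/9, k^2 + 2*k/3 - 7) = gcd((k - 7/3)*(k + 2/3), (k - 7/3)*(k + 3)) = k - 7/3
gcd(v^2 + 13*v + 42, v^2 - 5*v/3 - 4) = 1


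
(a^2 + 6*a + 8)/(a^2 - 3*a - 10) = (a + 4)/(a - 5)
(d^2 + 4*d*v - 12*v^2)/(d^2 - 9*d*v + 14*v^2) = (-d - 6*v)/(-d + 7*v)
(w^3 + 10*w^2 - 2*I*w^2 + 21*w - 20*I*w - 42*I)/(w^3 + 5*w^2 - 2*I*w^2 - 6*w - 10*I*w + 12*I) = (w^2 + 10*w + 21)/(w^2 + 5*w - 6)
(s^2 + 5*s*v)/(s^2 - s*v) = (s + 5*v)/(s - v)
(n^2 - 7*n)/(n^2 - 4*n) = (n - 7)/(n - 4)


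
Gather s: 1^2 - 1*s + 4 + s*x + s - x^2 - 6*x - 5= s*x - x^2 - 6*x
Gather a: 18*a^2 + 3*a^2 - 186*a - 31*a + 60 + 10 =21*a^2 - 217*a + 70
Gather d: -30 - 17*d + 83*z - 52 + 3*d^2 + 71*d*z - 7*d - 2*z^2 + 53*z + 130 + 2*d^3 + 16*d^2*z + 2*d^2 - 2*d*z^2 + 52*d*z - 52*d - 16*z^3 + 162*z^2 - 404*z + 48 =2*d^3 + d^2*(16*z + 5) + d*(-2*z^2 + 123*z - 76) - 16*z^3 + 160*z^2 - 268*z + 96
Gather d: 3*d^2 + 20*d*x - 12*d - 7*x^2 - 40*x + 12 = 3*d^2 + d*(20*x - 12) - 7*x^2 - 40*x + 12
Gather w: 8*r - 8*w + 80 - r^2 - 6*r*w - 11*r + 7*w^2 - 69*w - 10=-r^2 - 3*r + 7*w^2 + w*(-6*r - 77) + 70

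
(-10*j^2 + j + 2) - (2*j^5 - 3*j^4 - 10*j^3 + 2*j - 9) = -2*j^5 + 3*j^4 + 10*j^3 - 10*j^2 - j + 11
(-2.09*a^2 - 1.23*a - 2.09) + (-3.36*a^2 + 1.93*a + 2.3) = -5.45*a^2 + 0.7*a + 0.21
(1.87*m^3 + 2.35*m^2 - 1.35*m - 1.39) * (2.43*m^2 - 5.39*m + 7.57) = 4.5441*m^5 - 4.3688*m^4 - 1.7911*m^3 + 21.6883*m^2 - 2.7274*m - 10.5223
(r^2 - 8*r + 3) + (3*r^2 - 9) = 4*r^2 - 8*r - 6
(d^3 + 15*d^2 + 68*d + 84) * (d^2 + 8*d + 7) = d^5 + 23*d^4 + 195*d^3 + 733*d^2 + 1148*d + 588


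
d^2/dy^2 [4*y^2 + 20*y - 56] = 8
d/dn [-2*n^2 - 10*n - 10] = -4*n - 10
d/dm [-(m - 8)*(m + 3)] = 5 - 2*m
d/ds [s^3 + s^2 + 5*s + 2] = 3*s^2 + 2*s + 5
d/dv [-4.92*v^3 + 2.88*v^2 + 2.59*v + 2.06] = -14.76*v^2 + 5.76*v + 2.59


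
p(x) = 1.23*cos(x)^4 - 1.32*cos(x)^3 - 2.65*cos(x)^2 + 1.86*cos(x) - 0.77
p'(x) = -4.92*sin(x)*cos(x)^3 + 3.96*sin(x)*cos(x)^2 + 5.3*sin(x)*cos(x) - 1.86*sin(x)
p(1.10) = -0.54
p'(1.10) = 0.80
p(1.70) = -1.05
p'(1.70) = -2.45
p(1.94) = -1.70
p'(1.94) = -2.82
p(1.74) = -1.15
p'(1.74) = -2.58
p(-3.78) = -2.78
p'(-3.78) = -0.60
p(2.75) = -2.81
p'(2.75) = 0.19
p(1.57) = -0.77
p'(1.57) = -1.86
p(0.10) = -1.64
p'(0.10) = 0.25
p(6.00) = -1.55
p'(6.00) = -0.71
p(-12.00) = -1.26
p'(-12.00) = 1.33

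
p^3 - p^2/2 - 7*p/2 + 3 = (p - 3/2)*(p - 1)*(p + 2)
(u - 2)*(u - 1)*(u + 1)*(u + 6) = u^4 + 4*u^3 - 13*u^2 - 4*u + 12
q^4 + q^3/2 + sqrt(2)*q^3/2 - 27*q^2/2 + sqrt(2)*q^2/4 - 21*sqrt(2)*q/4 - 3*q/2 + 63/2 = (q - 3)*(q + 7/2)*(q - sqrt(2))*(q + 3*sqrt(2)/2)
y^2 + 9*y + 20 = (y + 4)*(y + 5)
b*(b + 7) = b^2 + 7*b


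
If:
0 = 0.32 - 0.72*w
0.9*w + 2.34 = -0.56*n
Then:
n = -4.89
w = 0.44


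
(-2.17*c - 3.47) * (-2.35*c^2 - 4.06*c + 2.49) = 5.0995*c^3 + 16.9647*c^2 + 8.6849*c - 8.6403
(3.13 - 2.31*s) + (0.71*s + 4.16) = 7.29 - 1.6*s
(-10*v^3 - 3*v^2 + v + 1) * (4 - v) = 10*v^4 - 37*v^3 - 13*v^2 + 3*v + 4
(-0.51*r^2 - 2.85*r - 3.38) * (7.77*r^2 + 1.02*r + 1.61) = -3.9627*r^4 - 22.6647*r^3 - 29.9907*r^2 - 8.0361*r - 5.4418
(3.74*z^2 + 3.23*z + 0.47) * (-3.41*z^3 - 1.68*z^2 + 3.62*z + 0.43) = -12.7534*z^5 - 17.2975*z^4 + 6.5097*z^3 + 12.5112*z^2 + 3.0903*z + 0.2021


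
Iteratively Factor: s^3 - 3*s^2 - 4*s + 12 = (s - 3)*(s^2 - 4) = (s - 3)*(s + 2)*(s - 2)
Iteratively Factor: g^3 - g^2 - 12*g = (g - 4)*(g^2 + 3*g) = (g - 4)*(g + 3)*(g)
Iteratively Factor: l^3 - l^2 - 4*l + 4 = (l - 1)*(l^2 - 4) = (l - 1)*(l + 2)*(l - 2)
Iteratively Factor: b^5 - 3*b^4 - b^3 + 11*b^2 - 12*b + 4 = (b - 2)*(b^4 - b^3 - 3*b^2 + 5*b - 2) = (b - 2)*(b - 1)*(b^3 - 3*b + 2) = (b - 2)*(b - 1)^2*(b^2 + b - 2) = (b - 2)*(b - 1)^3*(b + 2)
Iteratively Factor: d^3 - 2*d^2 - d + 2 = (d - 1)*(d^2 - d - 2) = (d - 1)*(d + 1)*(d - 2)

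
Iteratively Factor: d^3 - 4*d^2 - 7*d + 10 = (d + 2)*(d^2 - 6*d + 5) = (d - 5)*(d + 2)*(d - 1)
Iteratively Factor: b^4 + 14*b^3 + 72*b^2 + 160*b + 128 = (b + 4)*(b^3 + 10*b^2 + 32*b + 32) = (b + 4)^2*(b^2 + 6*b + 8) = (b + 4)^3*(b + 2)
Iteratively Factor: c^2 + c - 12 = (c - 3)*(c + 4)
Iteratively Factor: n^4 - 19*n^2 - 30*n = (n - 5)*(n^3 + 5*n^2 + 6*n) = n*(n - 5)*(n^2 + 5*n + 6) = n*(n - 5)*(n + 2)*(n + 3)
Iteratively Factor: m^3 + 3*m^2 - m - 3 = (m - 1)*(m^2 + 4*m + 3) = (m - 1)*(m + 1)*(m + 3)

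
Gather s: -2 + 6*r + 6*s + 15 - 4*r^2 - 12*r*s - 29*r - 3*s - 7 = -4*r^2 - 23*r + s*(3 - 12*r) + 6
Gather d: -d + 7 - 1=6 - d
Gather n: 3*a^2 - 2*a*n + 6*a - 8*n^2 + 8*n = 3*a^2 + 6*a - 8*n^2 + n*(8 - 2*a)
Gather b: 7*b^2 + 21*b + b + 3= 7*b^2 + 22*b + 3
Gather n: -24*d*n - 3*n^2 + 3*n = -3*n^2 + n*(3 - 24*d)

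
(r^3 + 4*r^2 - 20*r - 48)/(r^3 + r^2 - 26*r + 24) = (r + 2)/(r - 1)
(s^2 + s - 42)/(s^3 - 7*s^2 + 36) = (s + 7)/(s^2 - s - 6)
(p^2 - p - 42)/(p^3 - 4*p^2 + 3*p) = (p^2 - p - 42)/(p*(p^2 - 4*p + 3))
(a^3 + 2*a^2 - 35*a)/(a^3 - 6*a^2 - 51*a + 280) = a/(a - 8)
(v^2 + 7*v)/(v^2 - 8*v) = (v + 7)/(v - 8)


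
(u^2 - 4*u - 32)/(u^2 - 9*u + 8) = (u + 4)/(u - 1)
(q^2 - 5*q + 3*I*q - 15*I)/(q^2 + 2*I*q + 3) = (q - 5)/(q - I)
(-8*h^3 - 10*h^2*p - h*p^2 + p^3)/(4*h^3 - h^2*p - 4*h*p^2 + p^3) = (2*h + p)/(-h + p)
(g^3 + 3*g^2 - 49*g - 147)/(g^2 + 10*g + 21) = g - 7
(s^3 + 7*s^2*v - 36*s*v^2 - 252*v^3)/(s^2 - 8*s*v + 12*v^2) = (s^2 + 13*s*v + 42*v^2)/(s - 2*v)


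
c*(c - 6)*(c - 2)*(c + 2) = c^4 - 6*c^3 - 4*c^2 + 24*c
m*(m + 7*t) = m^2 + 7*m*t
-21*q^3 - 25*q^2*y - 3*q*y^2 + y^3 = (-7*q + y)*(q + y)*(3*q + y)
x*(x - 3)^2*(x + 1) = x^4 - 5*x^3 + 3*x^2 + 9*x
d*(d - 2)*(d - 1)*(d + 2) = d^4 - d^3 - 4*d^2 + 4*d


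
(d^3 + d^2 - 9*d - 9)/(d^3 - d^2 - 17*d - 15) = (d - 3)/(d - 5)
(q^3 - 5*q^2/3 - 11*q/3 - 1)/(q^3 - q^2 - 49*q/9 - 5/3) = 3*(q + 1)/(3*q + 5)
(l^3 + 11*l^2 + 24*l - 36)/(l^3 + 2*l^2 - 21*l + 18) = (l + 6)/(l - 3)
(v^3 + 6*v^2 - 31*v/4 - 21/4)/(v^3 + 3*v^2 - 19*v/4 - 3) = (v + 7)/(v + 4)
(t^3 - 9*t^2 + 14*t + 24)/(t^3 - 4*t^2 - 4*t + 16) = (t^2 - 5*t - 6)/(t^2 - 4)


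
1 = 1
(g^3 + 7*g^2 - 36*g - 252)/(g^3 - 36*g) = (g + 7)/g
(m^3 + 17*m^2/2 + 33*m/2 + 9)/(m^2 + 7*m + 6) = m + 3/2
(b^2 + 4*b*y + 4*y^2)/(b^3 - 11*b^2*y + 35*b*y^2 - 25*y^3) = (b^2 + 4*b*y + 4*y^2)/(b^3 - 11*b^2*y + 35*b*y^2 - 25*y^3)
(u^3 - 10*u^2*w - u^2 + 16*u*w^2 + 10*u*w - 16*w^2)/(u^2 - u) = u - 10*w + 16*w^2/u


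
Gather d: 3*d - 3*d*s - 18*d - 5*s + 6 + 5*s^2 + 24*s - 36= d*(-3*s - 15) + 5*s^2 + 19*s - 30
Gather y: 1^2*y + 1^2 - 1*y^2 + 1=-y^2 + y + 2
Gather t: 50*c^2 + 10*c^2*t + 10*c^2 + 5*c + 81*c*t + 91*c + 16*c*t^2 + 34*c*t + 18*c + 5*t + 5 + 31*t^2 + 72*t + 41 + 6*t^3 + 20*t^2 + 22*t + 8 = 60*c^2 + 114*c + 6*t^3 + t^2*(16*c + 51) + t*(10*c^2 + 115*c + 99) + 54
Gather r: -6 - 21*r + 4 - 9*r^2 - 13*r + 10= -9*r^2 - 34*r + 8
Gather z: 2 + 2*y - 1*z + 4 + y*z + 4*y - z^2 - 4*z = 6*y - z^2 + z*(y - 5) + 6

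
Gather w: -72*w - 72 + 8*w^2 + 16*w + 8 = 8*w^2 - 56*w - 64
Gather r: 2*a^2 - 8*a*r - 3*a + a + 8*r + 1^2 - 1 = 2*a^2 - 2*a + r*(8 - 8*a)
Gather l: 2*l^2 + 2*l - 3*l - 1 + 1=2*l^2 - l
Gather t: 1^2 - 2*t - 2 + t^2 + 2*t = t^2 - 1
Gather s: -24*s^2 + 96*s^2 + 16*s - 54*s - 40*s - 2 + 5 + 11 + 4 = 72*s^2 - 78*s + 18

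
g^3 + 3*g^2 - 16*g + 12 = (g - 2)*(g - 1)*(g + 6)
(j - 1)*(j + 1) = j^2 - 1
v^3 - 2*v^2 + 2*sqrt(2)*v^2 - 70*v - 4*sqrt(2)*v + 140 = (v - 2)*(v - 5*sqrt(2))*(v + 7*sqrt(2))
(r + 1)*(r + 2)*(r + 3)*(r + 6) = r^4 + 12*r^3 + 47*r^2 + 72*r + 36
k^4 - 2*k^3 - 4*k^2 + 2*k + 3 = (k - 3)*(k - 1)*(k + 1)^2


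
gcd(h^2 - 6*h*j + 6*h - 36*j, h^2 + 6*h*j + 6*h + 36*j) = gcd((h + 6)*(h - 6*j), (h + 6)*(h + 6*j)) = h + 6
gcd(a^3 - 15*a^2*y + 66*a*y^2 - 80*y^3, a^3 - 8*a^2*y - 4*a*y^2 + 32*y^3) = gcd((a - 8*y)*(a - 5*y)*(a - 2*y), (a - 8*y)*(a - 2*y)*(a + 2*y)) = a^2 - 10*a*y + 16*y^2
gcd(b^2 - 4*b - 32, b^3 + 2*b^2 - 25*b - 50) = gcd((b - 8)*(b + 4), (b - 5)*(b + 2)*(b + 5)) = 1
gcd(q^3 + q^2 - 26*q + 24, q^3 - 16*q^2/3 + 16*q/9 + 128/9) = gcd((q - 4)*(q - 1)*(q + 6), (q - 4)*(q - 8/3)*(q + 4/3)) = q - 4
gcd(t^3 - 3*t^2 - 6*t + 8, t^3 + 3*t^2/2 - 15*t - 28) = t^2 - 2*t - 8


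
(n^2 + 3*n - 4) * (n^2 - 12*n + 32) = n^4 - 9*n^3 - 8*n^2 + 144*n - 128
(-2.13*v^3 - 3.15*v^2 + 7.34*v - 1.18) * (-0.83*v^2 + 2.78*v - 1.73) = 1.7679*v^5 - 3.3069*v^4 - 11.1643*v^3 + 26.8341*v^2 - 15.9786*v + 2.0414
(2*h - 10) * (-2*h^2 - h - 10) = -4*h^3 + 18*h^2 - 10*h + 100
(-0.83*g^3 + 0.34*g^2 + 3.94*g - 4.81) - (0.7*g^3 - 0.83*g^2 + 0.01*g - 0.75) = -1.53*g^3 + 1.17*g^2 + 3.93*g - 4.06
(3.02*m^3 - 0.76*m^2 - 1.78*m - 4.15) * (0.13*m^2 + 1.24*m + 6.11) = 0.3926*m^5 + 3.646*m^4 + 17.2784*m^3 - 7.3903*m^2 - 16.0218*m - 25.3565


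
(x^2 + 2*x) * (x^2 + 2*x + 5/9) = x^4 + 4*x^3 + 41*x^2/9 + 10*x/9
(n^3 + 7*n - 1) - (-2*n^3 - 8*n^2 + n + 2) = 3*n^3 + 8*n^2 + 6*n - 3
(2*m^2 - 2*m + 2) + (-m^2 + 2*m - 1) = m^2 + 1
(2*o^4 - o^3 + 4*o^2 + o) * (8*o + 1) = 16*o^5 - 6*o^4 + 31*o^3 + 12*o^2 + o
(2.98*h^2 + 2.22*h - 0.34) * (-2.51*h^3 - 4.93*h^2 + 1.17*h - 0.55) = -7.4798*h^5 - 20.2636*h^4 - 6.6046*h^3 + 2.6346*h^2 - 1.6188*h + 0.187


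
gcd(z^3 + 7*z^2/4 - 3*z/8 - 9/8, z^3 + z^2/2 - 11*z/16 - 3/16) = z^2 + z/4 - 3/4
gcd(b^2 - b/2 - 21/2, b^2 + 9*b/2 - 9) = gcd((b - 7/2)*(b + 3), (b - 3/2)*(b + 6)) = 1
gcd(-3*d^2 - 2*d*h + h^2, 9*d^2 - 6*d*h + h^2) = 3*d - h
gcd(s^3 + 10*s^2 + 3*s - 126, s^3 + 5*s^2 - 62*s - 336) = s^2 + 13*s + 42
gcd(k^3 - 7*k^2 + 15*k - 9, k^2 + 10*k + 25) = 1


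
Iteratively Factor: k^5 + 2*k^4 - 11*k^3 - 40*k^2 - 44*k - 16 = (k + 1)*(k^4 + k^3 - 12*k^2 - 28*k - 16) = (k - 4)*(k + 1)*(k^3 + 5*k^2 + 8*k + 4) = (k - 4)*(k + 1)*(k + 2)*(k^2 + 3*k + 2) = (k - 4)*(k + 1)*(k + 2)^2*(k + 1)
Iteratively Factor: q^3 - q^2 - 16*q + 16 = (q - 1)*(q^2 - 16) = (q - 4)*(q - 1)*(q + 4)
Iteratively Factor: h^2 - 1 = (h + 1)*(h - 1)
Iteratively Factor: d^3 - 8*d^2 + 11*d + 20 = (d + 1)*(d^2 - 9*d + 20) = (d - 5)*(d + 1)*(d - 4)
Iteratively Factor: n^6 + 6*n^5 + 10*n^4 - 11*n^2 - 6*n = (n + 3)*(n^5 + 3*n^4 + n^3 - 3*n^2 - 2*n) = (n + 1)*(n + 3)*(n^4 + 2*n^3 - n^2 - 2*n) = (n + 1)*(n + 2)*(n + 3)*(n^3 - n) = (n - 1)*(n + 1)*(n + 2)*(n + 3)*(n^2 + n) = n*(n - 1)*(n + 1)*(n + 2)*(n + 3)*(n + 1)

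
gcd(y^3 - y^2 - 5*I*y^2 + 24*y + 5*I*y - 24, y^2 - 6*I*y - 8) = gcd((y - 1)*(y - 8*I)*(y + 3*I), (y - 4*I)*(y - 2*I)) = 1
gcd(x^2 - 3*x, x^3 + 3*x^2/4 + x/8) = x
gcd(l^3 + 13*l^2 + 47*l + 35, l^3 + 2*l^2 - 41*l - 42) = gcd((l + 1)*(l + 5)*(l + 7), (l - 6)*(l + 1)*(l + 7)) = l^2 + 8*l + 7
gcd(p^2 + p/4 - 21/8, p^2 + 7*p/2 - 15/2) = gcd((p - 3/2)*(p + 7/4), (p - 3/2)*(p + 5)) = p - 3/2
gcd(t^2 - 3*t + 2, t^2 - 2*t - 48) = 1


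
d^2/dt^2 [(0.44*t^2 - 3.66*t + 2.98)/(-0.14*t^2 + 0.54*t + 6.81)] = (1.38777878078145e-17*t^4 + 0.076944*t^3 - 2.867424*t^2 + 22.288392*t - 75.149736)/(0.002744*t^6 - 0.031752*t^5 - 0.277956*t^4 + 2.931552*t^3 + 13.520574*t^2 - 75.129282*t - 315.821241)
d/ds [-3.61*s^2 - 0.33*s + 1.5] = -7.22*s - 0.33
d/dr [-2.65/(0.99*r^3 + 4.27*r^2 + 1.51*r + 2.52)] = (7.8705*r^2 + 22.631*r + 4.0015)/(0.99*r^3 + 4.27*r^2 + 1.51*r + 2.52)^2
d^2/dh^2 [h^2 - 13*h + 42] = 2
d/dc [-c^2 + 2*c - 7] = 2 - 2*c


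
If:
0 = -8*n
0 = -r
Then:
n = 0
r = 0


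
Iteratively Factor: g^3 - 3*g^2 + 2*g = (g)*(g^2 - 3*g + 2) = g*(g - 2)*(g - 1)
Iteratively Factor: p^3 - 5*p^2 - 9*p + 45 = (p - 5)*(p^2 - 9) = (p - 5)*(p + 3)*(p - 3)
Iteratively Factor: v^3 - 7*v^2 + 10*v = (v - 5)*(v^2 - 2*v) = v*(v - 5)*(v - 2)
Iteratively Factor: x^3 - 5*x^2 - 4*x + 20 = (x - 2)*(x^2 - 3*x - 10) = (x - 2)*(x + 2)*(x - 5)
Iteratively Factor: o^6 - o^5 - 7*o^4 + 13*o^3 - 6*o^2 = (o - 1)*(o^5 - 7*o^3 + 6*o^2) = o*(o - 1)*(o^4 - 7*o^2 + 6*o) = o*(o - 1)^2*(o^3 + o^2 - 6*o) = o*(o - 2)*(o - 1)^2*(o^2 + 3*o) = o*(o - 2)*(o - 1)^2*(o + 3)*(o)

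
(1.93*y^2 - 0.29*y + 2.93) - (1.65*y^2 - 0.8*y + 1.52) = 0.28*y^2 + 0.51*y + 1.41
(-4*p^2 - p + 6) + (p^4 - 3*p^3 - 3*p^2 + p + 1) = p^4 - 3*p^3 - 7*p^2 + 7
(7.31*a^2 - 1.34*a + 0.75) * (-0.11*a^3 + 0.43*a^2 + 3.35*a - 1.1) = -0.8041*a^5 + 3.2907*a^4 + 23.8298*a^3 - 12.2075*a^2 + 3.9865*a - 0.825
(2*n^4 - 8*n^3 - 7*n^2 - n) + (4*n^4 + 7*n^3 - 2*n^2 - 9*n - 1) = 6*n^4 - n^3 - 9*n^2 - 10*n - 1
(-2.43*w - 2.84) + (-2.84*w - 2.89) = -5.27*w - 5.73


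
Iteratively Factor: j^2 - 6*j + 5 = (j - 5)*(j - 1)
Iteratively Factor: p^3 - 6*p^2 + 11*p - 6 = (p - 2)*(p^2 - 4*p + 3) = (p - 3)*(p - 2)*(p - 1)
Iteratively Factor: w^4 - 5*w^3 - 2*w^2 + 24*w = (w)*(w^3 - 5*w^2 - 2*w + 24) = w*(w + 2)*(w^2 - 7*w + 12) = w*(w - 4)*(w + 2)*(w - 3)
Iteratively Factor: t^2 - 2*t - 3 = (t + 1)*(t - 3)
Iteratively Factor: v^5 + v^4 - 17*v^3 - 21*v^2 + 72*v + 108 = (v + 2)*(v^4 - v^3 - 15*v^2 + 9*v + 54) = (v - 3)*(v + 2)*(v^3 + 2*v^2 - 9*v - 18) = (v - 3)*(v + 2)^2*(v^2 - 9) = (v - 3)^2*(v + 2)^2*(v + 3)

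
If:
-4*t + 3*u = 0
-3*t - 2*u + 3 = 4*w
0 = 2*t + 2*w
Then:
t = 9/5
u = 12/5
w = -9/5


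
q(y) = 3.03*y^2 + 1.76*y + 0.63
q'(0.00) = 1.76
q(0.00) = 0.63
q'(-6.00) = -34.60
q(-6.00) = 99.15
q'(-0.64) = -2.12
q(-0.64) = 0.74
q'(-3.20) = -17.63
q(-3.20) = 26.03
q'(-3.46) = -19.21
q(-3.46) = 30.81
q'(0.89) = 7.15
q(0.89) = 4.60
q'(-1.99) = -10.30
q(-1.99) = 9.13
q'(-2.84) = -15.45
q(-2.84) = 20.07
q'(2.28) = 15.58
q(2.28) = 20.39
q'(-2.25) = -11.88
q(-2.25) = 12.01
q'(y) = 6.06*y + 1.76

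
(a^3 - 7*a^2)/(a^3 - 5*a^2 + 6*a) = a*(a - 7)/(a^2 - 5*a + 6)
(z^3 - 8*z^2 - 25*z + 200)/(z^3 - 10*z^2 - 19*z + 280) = (z - 5)/(z - 7)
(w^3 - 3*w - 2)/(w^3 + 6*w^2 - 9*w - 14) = (w + 1)/(w + 7)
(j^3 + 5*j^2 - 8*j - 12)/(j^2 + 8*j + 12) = (j^2 - j - 2)/(j + 2)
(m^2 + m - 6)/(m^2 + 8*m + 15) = (m - 2)/(m + 5)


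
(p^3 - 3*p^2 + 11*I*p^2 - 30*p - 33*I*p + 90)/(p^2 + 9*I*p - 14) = (p^3 + p^2*(-3 + 11*I) + p*(-30 - 33*I) + 90)/(p^2 + 9*I*p - 14)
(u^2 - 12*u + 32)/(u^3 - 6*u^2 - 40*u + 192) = 1/(u + 6)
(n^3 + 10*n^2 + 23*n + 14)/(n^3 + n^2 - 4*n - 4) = (n + 7)/(n - 2)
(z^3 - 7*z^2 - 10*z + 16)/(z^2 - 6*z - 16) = z - 1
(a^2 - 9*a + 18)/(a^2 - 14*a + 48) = (a - 3)/(a - 8)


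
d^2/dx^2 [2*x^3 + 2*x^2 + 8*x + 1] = 12*x + 4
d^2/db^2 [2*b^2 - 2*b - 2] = 4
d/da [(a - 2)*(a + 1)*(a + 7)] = 3*a^2 + 12*a - 9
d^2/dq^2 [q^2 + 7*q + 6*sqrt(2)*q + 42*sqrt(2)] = 2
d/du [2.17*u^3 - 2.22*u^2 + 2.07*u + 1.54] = 6.51*u^2 - 4.44*u + 2.07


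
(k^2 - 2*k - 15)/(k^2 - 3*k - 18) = (k - 5)/(k - 6)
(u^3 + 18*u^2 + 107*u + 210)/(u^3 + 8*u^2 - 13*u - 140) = (u + 6)/(u - 4)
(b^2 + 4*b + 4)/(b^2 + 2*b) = (b + 2)/b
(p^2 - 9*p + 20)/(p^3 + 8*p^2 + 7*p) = (p^2 - 9*p + 20)/(p*(p^2 + 8*p + 7))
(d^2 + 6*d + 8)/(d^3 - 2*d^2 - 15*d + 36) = (d + 2)/(d^2 - 6*d + 9)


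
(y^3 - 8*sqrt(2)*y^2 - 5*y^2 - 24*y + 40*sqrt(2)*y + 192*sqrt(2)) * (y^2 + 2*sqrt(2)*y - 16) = y^5 - 6*sqrt(2)*y^4 - 5*y^4 - 72*y^3 + 30*sqrt(2)*y^3 + 240*y^2 + 272*sqrt(2)*y^2 - 640*sqrt(2)*y + 1152*y - 3072*sqrt(2)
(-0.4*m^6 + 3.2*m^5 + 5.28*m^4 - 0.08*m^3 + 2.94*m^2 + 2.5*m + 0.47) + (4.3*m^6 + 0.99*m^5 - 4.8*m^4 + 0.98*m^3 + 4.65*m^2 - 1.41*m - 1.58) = 3.9*m^6 + 4.19*m^5 + 0.48*m^4 + 0.9*m^3 + 7.59*m^2 + 1.09*m - 1.11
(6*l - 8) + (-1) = 6*l - 9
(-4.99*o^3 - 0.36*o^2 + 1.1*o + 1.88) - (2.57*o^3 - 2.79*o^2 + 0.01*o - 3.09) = -7.56*o^3 + 2.43*o^2 + 1.09*o + 4.97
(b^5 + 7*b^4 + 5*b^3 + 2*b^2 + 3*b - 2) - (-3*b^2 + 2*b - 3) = b^5 + 7*b^4 + 5*b^3 + 5*b^2 + b + 1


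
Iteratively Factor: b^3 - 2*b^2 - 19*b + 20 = (b + 4)*(b^2 - 6*b + 5) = (b - 1)*(b + 4)*(b - 5)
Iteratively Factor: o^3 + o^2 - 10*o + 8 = (o - 1)*(o^2 + 2*o - 8) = (o - 1)*(o + 4)*(o - 2)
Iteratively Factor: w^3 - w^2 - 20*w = (w + 4)*(w^2 - 5*w) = (w - 5)*(w + 4)*(w)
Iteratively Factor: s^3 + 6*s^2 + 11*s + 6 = (s + 3)*(s^2 + 3*s + 2) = (s + 2)*(s + 3)*(s + 1)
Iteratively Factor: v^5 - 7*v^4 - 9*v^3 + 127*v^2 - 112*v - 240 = (v - 5)*(v^4 - 2*v^3 - 19*v^2 + 32*v + 48) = (v - 5)*(v + 4)*(v^3 - 6*v^2 + 5*v + 12) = (v - 5)*(v - 3)*(v + 4)*(v^2 - 3*v - 4) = (v - 5)*(v - 3)*(v + 1)*(v + 4)*(v - 4)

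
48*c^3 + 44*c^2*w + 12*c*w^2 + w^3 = (2*c + w)*(4*c + w)*(6*c + w)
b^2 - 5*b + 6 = (b - 3)*(b - 2)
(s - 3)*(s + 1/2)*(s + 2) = s^3 - s^2/2 - 13*s/2 - 3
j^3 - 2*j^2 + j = j*(j - 1)^2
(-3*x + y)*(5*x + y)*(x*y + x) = -15*x^3*y - 15*x^3 + 2*x^2*y^2 + 2*x^2*y + x*y^3 + x*y^2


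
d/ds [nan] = 0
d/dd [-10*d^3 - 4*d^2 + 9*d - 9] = -30*d^2 - 8*d + 9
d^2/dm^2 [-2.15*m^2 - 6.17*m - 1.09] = -4.30000000000000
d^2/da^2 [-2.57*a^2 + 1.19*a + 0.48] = -5.14000000000000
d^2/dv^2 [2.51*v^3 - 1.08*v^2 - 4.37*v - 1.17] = 15.06*v - 2.16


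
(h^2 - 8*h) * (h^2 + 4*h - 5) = h^4 - 4*h^3 - 37*h^2 + 40*h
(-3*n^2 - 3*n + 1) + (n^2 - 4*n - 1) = -2*n^2 - 7*n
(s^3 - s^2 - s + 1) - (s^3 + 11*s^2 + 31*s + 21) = -12*s^2 - 32*s - 20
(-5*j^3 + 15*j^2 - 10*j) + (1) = -5*j^3 + 15*j^2 - 10*j + 1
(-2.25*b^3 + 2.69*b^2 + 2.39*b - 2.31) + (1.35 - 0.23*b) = -2.25*b^3 + 2.69*b^2 + 2.16*b - 0.96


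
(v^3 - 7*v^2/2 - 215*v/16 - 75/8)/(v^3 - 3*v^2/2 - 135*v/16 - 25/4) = (v - 6)/(v - 4)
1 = 1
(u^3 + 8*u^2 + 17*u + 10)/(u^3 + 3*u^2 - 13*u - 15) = (u + 2)/(u - 3)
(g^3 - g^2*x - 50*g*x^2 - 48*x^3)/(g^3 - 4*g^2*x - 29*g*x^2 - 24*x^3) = (g + 6*x)/(g + 3*x)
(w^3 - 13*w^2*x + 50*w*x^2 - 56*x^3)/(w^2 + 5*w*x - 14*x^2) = (w^2 - 11*w*x + 28*x^2)/(w + 7*x)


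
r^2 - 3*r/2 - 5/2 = (r - 5/2)*(r + 1)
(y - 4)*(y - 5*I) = y^2 - 4*y - 5*I*y + 20*I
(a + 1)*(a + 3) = a^2 + 4*a + 3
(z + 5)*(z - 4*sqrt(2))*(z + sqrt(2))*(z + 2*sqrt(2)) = z^4 - sqrt(2)*z^3 + 5*z^3 - 20*z^2 - 5*sqrt(2)*z^2 - 100*z - 16*sqrt(2)*z - 80*sqrt(2)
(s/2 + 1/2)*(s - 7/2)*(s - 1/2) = s^3/2 - 3*s^2/2 - 9*s/8 + 7/8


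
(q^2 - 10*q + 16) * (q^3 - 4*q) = q^5 - 10*q^4 + 12*q^3 + 40*q^2 - 64*q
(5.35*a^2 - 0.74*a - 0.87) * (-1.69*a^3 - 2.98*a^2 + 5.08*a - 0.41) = -9.0415*a^5 - 14.6924*a^4 + 30.8535*a^3 - 3.3601*a^2 - 4.1162*a + 0.3567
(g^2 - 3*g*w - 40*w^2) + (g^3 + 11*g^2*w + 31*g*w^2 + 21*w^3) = g^3 + 11*g^2*w + g^2 + 31*g*w^2 - 3*g*w + 21*w^3 - 40*w^2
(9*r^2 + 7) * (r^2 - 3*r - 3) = 9*r^4 - 27*r^3 - 20*r^2 - 21*r - 21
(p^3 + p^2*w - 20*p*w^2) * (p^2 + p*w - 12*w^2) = p^5 + 2*p^4*w - 31*p^3*w^2 - 32*p^2*w^3 + 240*p*w^4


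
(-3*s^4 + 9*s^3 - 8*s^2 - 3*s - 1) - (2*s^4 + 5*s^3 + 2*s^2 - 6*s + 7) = -5*s^4 + 4*s^3 - 10*s^2 + 3*s - 8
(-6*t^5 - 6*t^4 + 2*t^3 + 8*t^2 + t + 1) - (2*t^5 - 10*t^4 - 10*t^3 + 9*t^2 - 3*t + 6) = -8*t^5 + 4*t^4 + 12*t^3 - t^2 + 4*t - 5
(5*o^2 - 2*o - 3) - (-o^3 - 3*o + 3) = o^3 + 5*o^2 + o - 6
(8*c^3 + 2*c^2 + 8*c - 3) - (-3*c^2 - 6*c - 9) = 8*c^3 + 5*c^2 + 14*c + 6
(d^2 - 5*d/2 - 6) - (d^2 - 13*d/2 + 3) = 4*d - 9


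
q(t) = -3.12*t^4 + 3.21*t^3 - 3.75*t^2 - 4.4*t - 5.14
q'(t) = -12.48*t^3 + 9.63*t^2 - 7.5*t - 4.4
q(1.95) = -49.29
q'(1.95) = -74.94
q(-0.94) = -9.42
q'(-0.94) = 21.52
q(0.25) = -6.44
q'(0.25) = -5.87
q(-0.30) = -4.27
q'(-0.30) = -0.95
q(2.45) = -103.64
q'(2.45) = -148.50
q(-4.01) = -1061.52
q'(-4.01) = 985.25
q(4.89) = -1524.96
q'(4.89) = -1270.09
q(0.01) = -5.18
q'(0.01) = -4.47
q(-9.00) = -23079.70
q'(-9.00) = 9941.05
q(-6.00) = -4850.62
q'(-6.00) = 3082.96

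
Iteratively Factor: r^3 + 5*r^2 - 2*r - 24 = (r - 2)*(r^2 + 7*r + 12) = (r - 2)*(r + 4)*(r + 3)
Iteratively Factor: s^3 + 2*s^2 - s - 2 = (s + 2)*(s^2 - 1) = (s + 1)*(s + 2)*(s - 1)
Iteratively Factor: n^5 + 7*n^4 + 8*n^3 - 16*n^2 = (n)*(n^4 + 7*n^3 + 8*n^2 - 16*n) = n*(n + 4)*(n^3 + 3*n^2 - 4*n) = n^2*(n + 4)*(n^2 + 3*n - 4) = n^2*(n - 1)*(n + 4)*(n + 4)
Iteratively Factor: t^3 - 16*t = (t)*(t^2 - 16) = t*(t + 4)*(t - 4)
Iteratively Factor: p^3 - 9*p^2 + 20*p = (p - 4)*(p^2 - 5*p) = p*(p - 4)*(p - 5)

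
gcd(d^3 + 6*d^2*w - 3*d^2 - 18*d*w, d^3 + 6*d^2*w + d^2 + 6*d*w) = d^2 + 6*d*w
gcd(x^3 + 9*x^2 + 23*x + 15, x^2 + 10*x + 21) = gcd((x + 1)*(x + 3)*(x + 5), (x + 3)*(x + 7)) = x + 3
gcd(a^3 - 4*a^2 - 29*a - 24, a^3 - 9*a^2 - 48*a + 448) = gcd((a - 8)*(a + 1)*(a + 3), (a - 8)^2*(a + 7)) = a - 8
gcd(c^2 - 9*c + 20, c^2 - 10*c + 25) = c - 5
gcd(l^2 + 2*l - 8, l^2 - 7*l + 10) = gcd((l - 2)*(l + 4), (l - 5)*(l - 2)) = l - 2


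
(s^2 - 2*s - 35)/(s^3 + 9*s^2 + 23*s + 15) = (s - 7)/(s^2 + 4*s + 3)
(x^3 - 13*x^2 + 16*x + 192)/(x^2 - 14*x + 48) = (x^2 - 5*x - 24)/(x - 6)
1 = 1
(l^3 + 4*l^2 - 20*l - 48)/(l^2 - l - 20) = (-l^3 - 4*l^2 + 20*l + 48)/(-l^2 + l + 20)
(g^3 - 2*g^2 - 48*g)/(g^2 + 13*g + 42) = g*(g - 8)/(g + 7)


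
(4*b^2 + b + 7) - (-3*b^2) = 7*b^2 + b + 7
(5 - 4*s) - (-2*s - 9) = 14 - 2*s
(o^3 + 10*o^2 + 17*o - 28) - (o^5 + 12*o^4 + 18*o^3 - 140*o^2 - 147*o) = -o^5 - 12*o^4 - 17*o^3 + 150*o^2 + 164*o - 28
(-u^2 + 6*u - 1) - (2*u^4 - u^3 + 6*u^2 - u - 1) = -2*u^4 + u^3 - 7*u^2 + 7*u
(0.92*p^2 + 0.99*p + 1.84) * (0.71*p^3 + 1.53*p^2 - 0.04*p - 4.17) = 0.6532*p^5 + 2.1105*p^4 + 2.7843*p^3 - 1.0608*p^2 - 4.2019*p - 7.6728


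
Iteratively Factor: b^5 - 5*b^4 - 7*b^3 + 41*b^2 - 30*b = (b)*(b^4 - 5*b^3 - 7*b^2 + 41*b - 30) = b*(b + 3)*(b^3 - 8*b^2 + 17*b - 10) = b*(b - 5)*(b + 3)*(b^2 - 3*b + 2) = b*(b - 5)*(b - 1)*(b + 3)*(b - 2)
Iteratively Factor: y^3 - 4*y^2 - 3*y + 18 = (y - 3)*(y^2 - y - 6) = (y - 3)^2*(y + 2)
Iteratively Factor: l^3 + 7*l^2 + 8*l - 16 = (l + 4)*(l^2 + 3*l - 4) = (l + 4)^2*(l - 1)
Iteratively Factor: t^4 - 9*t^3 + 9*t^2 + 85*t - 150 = (t + 3)*(t^3 - 12*t^2 + 45*t - 50) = (t - 5)*(t + 3)*(t^2 - 7*t + 10) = (t - 5)^2*(t + 3)*(t - 2)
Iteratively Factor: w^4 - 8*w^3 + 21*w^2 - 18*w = (w - 2)*(w^3 - 6*w^2 + 9*w) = (w - 3)*(w - 2)*(w^2 - 3*w) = (w - 3)^2*(w - 2)*(w)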